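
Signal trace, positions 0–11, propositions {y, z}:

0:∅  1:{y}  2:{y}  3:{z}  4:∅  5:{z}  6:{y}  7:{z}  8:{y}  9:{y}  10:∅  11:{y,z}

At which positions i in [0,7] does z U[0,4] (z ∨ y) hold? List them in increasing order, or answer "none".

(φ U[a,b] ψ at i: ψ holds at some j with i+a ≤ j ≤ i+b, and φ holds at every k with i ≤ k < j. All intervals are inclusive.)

Evaluate at each i in [0,7]:
  i=0: ✗ (lhs fails at k=0 before rhs at j=1)
  i=1: ✓ (rhs at j=1)
  i=2: ✓ (rhs at j=2)
  i=3: ✓ (rhs at j=3)
  i=4: ✗ (lhs fails at k=4 before rhs at j=5)
  i=5: ✓ (rhs at j=5)
  i=6: ✓ (rhs at j=6)
  i=7: ✓ (rhs at j=7)

1, 2, 3, 5, 6, 7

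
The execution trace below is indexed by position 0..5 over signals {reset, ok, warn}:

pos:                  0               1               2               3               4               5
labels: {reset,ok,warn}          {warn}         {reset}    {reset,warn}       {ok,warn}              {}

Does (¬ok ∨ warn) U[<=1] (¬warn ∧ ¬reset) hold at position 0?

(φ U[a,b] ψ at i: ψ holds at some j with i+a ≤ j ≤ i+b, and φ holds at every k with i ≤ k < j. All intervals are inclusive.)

Does not hold

Need some j in [0,1] with (¬warn ∧ ¬reset), and (¬ok ∨ warn) at every k in [0,j-1].
  j=0: (¬warn ∧ ¬reset) false.
  j=1: (¬warn ∧ ¬reset) false.
No j in the window works → until fails.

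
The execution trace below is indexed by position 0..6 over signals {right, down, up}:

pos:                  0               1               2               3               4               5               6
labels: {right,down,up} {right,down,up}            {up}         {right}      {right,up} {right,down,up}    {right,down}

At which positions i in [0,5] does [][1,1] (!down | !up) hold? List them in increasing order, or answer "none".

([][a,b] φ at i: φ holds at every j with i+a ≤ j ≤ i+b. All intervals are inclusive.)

1, 2, 3, 5

Evaluate at each i in [0,5]:
  i=0: ✗ (fails at j=1)
  i=1: ✓ (all of [2,2])
  i=2: ✓ (all of [3,3])
  i=3: ✓ (all of [4,4])
  i=4: ✗ (fails at j=5)
  i=5: ✓ (all of [6,6])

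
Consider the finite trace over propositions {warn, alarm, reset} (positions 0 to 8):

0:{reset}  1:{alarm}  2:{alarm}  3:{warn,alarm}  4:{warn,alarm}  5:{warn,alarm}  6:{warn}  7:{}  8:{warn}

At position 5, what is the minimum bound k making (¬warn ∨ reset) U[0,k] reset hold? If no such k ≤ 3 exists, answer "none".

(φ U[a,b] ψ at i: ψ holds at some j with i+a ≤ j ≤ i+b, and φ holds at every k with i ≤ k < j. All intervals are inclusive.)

none

Need earliest j ≥ 5 with reset, and (¬warn ∨ reset) at every k in [5,j-1].
  j=5: rhs fails.
  j=6: rhs fails.
  j=7: rhs fails.
  j=8: rhs fails.
No witness within the range → none.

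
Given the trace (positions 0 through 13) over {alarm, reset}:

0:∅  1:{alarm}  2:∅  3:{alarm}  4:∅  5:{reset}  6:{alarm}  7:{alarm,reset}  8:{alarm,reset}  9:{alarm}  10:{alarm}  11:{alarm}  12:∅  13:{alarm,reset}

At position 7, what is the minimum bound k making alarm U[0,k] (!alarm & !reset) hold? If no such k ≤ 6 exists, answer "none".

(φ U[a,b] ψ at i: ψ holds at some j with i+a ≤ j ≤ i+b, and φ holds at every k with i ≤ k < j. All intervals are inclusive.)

5

Need earliest j ≥ 7 with (!alarm & !reset), and alarm at every k in [7,j-1].
  j=7: rhs fails.
  j=8: rhs fails.
  j=9: rhs fails.
  j=10: rhs fails.
  j=11: rhs fails.
  j=12: rhs holds; lhs holds on [7,11]. k = 5.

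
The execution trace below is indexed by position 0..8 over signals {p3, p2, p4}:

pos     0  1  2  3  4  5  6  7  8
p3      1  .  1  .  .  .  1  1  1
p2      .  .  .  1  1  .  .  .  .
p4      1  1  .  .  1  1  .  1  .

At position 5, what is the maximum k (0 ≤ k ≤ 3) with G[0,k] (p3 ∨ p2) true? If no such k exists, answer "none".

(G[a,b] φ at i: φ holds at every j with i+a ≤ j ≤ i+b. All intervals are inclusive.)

none

(p3 ∨ p2) must hold from j=5 onward; find where it first fails.
  j=5: fails → no k works.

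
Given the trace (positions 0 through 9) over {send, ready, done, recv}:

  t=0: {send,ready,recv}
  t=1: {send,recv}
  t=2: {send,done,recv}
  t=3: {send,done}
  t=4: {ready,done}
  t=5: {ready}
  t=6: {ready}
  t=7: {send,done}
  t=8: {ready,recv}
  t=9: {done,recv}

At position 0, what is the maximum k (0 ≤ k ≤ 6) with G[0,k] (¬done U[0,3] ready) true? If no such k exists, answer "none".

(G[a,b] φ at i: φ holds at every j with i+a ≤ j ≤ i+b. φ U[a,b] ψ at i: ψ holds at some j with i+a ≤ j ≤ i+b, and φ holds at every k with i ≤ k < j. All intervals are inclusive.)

0

(¬done U[0,3] ready) must hold from j=0 onward; find where it first fails.
  j=0: holds
  j=1: fails
Holds on [0,0], so largest k = 0.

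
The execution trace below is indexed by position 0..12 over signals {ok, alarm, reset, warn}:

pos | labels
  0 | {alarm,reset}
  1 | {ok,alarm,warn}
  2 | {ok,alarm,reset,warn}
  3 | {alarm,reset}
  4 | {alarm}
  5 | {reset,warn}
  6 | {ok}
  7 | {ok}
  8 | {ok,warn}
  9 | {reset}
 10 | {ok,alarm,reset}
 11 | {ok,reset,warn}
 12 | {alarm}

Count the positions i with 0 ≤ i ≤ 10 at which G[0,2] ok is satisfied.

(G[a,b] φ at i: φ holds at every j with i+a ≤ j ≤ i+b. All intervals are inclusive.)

Evaluate at each i in [0,10]:
  i=0: ✗ (fails at j=0)
  i=1: ✗ (fails at j=3)
  i=2: ✗ (fails at j=3)
  i=3: ✗ (fails at j=3)
  i=4: ✗ (fails at j=4)
  i=5: ✗ (fails at j=5)
  i=6: ✓ (all of [6,8])
  i=7: ✗ (fails at j=9)
  i=8: ✗ (fails at j=9)
  i=9: ✗ (fails at j=9)
  i=10: ✗ (fails at j=12)
Positions where it holds: {6} → 1.

1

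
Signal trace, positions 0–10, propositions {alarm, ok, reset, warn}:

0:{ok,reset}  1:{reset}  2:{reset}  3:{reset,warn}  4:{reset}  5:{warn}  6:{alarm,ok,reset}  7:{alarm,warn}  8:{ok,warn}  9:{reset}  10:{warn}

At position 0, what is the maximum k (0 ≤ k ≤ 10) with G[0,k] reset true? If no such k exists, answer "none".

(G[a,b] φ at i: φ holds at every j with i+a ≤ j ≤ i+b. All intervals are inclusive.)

reset must hold from j=0 onward; find where it first fails.
  j=0: holds
  j=1: holds
  j=2: holds
  j=3: holds
  j=4: holds
  j=5: fails
Holds on [0,4], so largest k = 4.

4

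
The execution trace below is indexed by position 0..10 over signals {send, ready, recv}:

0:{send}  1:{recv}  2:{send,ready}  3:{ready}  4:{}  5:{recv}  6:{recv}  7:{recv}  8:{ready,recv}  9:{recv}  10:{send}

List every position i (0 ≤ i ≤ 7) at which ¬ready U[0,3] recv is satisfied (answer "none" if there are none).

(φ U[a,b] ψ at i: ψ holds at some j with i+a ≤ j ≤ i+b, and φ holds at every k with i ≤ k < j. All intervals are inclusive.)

0, 1, 4, 5, 6, 7

Evaluate at each i in [0,7]:
  i=0: ✓ (rhs at j=1; lhs holds on [0,0])
  i=1: ✓ (rhs at j=1)
  i=2: ✗ (lhs fails at k=2 before rhs at j=5)
  i=3: ✗ (lhs fails at k=3 before rhs at j=5)
  i=4: ✓ (rhs at j=5; lhs holds on [4,4])
  i=5: ✓ (rhs at j=5)
  i=6: ✓ (rhs at j=6)
  i=7: ✓ (rhs at j=7)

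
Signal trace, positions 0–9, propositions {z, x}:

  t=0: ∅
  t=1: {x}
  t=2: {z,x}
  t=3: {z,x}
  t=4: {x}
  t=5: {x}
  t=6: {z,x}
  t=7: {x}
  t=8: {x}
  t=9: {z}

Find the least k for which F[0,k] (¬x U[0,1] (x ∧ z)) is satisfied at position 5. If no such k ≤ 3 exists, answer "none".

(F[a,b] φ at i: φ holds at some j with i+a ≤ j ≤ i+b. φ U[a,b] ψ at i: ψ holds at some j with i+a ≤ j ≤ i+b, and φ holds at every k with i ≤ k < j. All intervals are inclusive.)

1

Scan j = 5,6,… for (¬x U[0,1] (x ∧ z)):
  j=5: fails
  j=6: holds
First hit at j=6, so smallest k = 6-5 = 1.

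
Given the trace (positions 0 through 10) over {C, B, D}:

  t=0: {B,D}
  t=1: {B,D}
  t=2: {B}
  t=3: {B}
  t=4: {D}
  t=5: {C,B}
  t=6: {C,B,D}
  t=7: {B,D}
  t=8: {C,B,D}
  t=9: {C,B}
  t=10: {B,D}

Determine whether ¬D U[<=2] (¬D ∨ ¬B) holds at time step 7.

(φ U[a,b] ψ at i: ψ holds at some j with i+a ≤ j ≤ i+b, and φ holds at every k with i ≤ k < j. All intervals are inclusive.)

False

Need some j in [7,9] with (¬D ∨ ¬B), and ¬D at every k in [7,j-1].
  j=7: (¬D ∨ ¬B) false.
  j=8: (¬D ∨ ¬B) false.
  j=9: (¬D ∨ ¬B) holds, but ¬D fails at k=7 → not this j.
No j in the window works → until fails.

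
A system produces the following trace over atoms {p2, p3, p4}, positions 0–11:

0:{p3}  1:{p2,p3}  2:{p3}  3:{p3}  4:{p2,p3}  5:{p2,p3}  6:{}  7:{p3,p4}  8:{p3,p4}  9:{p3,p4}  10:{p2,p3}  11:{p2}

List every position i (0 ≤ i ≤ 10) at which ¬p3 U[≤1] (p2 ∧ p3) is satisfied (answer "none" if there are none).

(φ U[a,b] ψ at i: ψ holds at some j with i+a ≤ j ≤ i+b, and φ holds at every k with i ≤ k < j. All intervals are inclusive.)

Evaluate at each i in [0,10]:
  i=0: ✗ (lhs fails at k=0 before rhs at j=1)
  i=1: ✓ (rhs at j=1)
  i=2: ✗ (no rhs in [2,3])
  i=3: ✗ (lhs fails at k=3 before rhs at j=4)
  i=4: ✓ (rhs at j=4)
  i=5: ✓ (rhs at j=5)
  i=6: ✗ (no rhs in [6,7])
  i=7: ✗ (no rhs in [7,8])
  i=8: ✗ (no rhs in [8,9])
  i=9: ✗ (lhs fails at k=9 before rhs at j=10)
  i=10: ✓ (rhs at j=10)

1, 4, 5, 10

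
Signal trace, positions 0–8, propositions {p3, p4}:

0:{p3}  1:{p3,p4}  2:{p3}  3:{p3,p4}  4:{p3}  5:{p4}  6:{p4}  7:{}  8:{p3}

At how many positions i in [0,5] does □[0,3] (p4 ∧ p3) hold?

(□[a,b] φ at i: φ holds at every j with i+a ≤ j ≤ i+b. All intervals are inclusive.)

0

Evaluate at each i in [0,5]:
  i=0: ✗ (fails at j=0)
  i=1: ✗ (fails at j=2)
  i=2: ✗ (fails at j=2)
  i=3: ✗ (fails at j=4)
  i=4: ✗ (fails at j=4)
  i=5: ✗ (fails at j=5)
Positions where it holds: {} → 0.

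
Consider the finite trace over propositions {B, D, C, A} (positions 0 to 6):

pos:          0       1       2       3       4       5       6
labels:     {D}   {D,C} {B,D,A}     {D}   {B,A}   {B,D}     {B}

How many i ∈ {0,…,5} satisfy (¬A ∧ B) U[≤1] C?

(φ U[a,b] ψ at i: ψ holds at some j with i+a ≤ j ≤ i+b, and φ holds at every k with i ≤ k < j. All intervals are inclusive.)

Evaluate at each i in [0,5]:
  i=0: ✗ (lhs fails at k=0 before rhs at j=1)
  i=1: ✓ (rhs at j=1)
  i=2: ✗ (no rhs in [2,3])
  i=3: ✗ (no rhs in [3,4])
  i=4: ✗ (no rhs in [4,5])
  i=5: ✗ (no rhs in [5,6])
Positions where it holds: {1} → 1.

1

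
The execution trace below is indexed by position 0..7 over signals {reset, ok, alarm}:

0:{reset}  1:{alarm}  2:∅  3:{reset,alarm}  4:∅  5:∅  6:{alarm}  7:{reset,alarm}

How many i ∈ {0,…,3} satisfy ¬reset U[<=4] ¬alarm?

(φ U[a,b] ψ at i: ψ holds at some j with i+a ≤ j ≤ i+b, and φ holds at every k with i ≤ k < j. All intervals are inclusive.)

3

Evaluate at each i in [0,3]:
  i=0: ✓ (rhs at j=0)
  i=1: ✓ (rhs at j=2; lhs holds on [1,1])
  i=2: ✓ (rhs at j=2)
  i=3: ✗ (lhs fails at k=3 before rhs at j=4)
Positions where it holds: {0, 1, 2} → 3.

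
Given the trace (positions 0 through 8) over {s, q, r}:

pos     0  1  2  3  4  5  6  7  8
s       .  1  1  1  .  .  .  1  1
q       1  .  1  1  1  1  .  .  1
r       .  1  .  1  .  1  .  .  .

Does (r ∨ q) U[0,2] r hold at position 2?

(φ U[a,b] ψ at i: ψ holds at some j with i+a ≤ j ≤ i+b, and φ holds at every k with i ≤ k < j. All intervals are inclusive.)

Need some j in [2,4] with r, and (r ∨ q) at every k in [2,j-1].
  j=2: r false.
  j=3: r holds; (r ∨ q) holds at every k in [2,2] → satisfied.

True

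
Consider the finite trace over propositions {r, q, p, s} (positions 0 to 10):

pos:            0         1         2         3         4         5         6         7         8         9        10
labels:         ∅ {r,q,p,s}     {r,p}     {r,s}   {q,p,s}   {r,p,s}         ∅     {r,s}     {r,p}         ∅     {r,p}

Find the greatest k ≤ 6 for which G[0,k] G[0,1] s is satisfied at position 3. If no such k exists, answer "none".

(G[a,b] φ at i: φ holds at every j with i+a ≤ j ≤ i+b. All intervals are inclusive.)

G[0,1] s must hold from j=3 onward; find where it first fails.
  j=3: holds
  j=4: holds
  j=5: fails
Holds on [3,4], so largest k = 1.

1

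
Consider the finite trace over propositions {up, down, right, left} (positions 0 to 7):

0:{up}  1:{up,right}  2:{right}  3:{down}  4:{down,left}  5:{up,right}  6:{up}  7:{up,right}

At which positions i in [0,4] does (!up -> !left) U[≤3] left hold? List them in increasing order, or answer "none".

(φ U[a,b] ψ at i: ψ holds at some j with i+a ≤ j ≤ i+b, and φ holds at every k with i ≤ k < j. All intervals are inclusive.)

Evaluate at each i in [0,4]:
  i=0: ✗ (no rhs in [0,3])
  i=1: ✓ (rhs at j=4; lhs holds on [1,3])
  i=2: ✓ (rhs at j=4; lhs holds on [2,3])
  i=3: ✓ (rhs at j=4; lhs holds on [3,3])
  i=4: ✓ (rhs at j=4)

1, 2, 3, 4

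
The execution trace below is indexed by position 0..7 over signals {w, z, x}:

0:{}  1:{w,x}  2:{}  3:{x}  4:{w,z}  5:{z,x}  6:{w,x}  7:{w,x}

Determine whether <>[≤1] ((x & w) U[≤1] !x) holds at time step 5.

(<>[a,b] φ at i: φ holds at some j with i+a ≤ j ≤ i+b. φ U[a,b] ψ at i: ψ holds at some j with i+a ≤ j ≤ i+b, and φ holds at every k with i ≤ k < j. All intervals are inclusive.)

False

Check ((x & w) U[≤1] !x) at each j in [5,6]:
  j=5: fails
  j=6: fails
No position in the window satisfies it → formula fails.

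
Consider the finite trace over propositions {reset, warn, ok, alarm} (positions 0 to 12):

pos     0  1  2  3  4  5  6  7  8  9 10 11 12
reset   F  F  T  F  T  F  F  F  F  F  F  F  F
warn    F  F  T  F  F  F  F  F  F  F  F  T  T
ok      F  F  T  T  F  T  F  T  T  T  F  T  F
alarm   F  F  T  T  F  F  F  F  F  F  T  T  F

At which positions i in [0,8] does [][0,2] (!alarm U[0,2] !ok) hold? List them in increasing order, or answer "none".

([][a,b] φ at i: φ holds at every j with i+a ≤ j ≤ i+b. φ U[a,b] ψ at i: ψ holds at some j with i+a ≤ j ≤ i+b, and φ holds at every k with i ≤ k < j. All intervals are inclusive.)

4, 8

Evaluate at each i in [0,8]:
  i=0: ✗ (fails at j=2)
  i=1: ✗ (fails at j=2)
  i=2: ✗ (fails at j=2)
  i=3: ✗ (fails at j=3)
  i=4: ✓ (all of [4,6])
  i=5: ✗ (fails at j=7)
  i=6: ✗ (fails at j=7)
  i=7: ✗ (fails at j=7)
  i=8: ✓ (all of [8,10])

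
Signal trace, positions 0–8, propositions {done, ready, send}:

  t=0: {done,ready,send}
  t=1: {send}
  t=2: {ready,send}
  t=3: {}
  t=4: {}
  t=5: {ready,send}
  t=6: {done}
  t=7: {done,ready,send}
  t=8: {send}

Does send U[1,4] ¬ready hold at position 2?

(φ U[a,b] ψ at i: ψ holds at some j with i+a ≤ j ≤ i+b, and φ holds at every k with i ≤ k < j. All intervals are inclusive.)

Yes

Need some j in [3,6] with ¬ready, and send at every k in [2,j-1].
  j=3: ¬ready holds; send holds at every k in [2,2] → satisfied.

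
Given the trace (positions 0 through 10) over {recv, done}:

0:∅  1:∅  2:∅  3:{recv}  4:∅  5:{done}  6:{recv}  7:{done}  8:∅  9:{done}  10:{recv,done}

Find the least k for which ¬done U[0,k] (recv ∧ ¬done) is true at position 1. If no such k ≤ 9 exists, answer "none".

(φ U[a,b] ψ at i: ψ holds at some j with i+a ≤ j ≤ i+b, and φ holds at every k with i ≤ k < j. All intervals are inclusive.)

Need earliest j ≥ 1 with (recv ∧ ¬done), and ¬done at every k in [1,j-1].
  j=1: rhs fails.
  j=2: rhs fails.
  j=3: rhs holds; lhs holds on [1,2]. k = 2.

2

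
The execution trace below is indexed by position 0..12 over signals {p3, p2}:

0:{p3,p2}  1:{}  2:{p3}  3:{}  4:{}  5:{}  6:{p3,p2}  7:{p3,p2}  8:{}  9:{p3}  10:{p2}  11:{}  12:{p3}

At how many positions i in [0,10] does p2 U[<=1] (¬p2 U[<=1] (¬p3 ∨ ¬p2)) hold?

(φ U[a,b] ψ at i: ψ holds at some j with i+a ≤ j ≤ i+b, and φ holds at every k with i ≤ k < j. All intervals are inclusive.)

10

Evaluate at each i in [0,10]:
  i=0: ✓ (rhs at j=1; lhs holds on [0,0])
  i=1: ✓ (rhs at j=1)
  i=2: ✓ (rhs at j=2)
  i=3: ✓ (rhs at j=3)
  i=4: ✓ (rhs at j=4)
  i=5: ✓ (rhs at j=5)
  i=6: ✗ (no rhs in [6,7])
  i=7: ✓ (rhs at j=8; lhs holds on [7,7])
  i=8: ✓ (rhs at j=8)
  i=9: ✓ (rhs at j=9)
  i=10: ✓ (rhs at j=10)
Positions where it holds: {0, 1, 2, 3, 4, 5, 7, 8, 9, 10} → 10.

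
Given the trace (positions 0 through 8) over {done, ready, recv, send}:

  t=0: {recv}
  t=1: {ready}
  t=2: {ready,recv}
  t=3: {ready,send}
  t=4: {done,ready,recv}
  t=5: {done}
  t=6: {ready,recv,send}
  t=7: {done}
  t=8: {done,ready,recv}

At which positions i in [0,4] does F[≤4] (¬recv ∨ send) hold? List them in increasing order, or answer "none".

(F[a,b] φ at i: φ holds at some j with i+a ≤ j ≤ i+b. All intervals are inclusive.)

0, 1, 2, 3, 4

Evaluate at each i in [0,4]:
  i=0: ✓ (witness j=1)
  i=1: ✓ (witness j=1)
  i=2: ✓ (witness j=3)
  i=3: ✓ (witness j=3)
  i=4: ✓ (witness j=5)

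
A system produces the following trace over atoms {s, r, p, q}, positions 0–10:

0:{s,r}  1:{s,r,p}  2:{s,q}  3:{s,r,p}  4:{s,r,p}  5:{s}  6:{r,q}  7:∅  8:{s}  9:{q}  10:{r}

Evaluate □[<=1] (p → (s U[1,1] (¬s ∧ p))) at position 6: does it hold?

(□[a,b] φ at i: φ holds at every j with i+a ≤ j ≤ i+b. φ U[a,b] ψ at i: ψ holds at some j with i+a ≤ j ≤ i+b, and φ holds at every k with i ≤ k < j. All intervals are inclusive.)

Holds

Check (p → (s U[1,1] (¬s ∧ p))) at every j in [6,7]:
  j=6: antecedent false → ✓
  j=7: antecedent false → ✓
All positions satisfy it → formula holds.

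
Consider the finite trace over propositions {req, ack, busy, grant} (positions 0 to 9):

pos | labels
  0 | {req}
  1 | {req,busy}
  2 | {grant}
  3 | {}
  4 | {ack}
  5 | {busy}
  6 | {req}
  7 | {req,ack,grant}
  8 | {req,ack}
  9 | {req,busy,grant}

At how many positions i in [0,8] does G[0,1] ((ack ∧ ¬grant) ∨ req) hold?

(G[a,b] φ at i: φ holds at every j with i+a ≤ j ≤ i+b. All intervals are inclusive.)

Evaluate at each i in [0,8]:
  i=0: ✓ (all of [0,1])
  i=1: ✗ (fails at j=2)
  i=2: ✗ (fails at j=2)
  i=3: ✗ (fails at j=3)
  i=4: ✗ (fails at j=5)
  i=5: ✗ (fails at j=5)
  i=6: ✓ (all of [6,7])
  i=7: ✓ (all of [7,8])
  i=8: ✓ (all of [8,9])
Positions where it holds: {0, 6, 7, 8} → 4.

4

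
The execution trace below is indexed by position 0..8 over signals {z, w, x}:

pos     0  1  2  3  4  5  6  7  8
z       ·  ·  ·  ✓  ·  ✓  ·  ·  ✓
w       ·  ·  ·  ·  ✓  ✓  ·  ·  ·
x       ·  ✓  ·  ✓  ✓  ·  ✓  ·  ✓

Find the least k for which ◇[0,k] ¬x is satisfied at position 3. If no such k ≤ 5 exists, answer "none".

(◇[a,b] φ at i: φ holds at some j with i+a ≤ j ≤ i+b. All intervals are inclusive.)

2

Scan j = 3,4,… for ¬x:
  j=3: fails
  j=4: fails
  j=5: holds
First hit at j=5, so smallest k = 5-3 = 2.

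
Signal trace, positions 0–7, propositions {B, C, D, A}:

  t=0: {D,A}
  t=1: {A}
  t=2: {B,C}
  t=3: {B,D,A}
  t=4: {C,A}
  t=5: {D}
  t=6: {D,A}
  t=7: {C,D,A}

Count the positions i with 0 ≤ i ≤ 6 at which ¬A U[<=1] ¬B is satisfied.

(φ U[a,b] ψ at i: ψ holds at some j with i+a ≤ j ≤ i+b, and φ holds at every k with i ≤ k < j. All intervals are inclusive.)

5

Evaluate at each i in [0,6]:
  i=0: ✓ (rhs at j=0)
  i=1: ✓ (rhs at j=1)
  i=2: ✗ (no rhs in [2,3])
  i=3: ✗ (lhs fails at k=3 before rhs at j=4)
  i=4: ✓ (rhs at j=4)
  i=5: ✓ (rhs at j=5)
  i=6: ✓ (rhs at j=6)
Positions where it holds: {0, 1, 4, 5, 6} → 5.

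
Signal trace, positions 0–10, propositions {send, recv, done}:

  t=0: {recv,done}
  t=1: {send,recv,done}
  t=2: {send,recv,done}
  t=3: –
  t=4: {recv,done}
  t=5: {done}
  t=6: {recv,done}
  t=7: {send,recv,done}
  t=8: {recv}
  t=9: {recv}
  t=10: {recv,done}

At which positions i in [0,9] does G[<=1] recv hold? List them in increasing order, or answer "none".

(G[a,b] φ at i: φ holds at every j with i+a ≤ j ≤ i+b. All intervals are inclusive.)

0, 1, 6, 7, 8, 9

Evaluate at each i in [0,9]:
  i=0: ✓ (all of [0,1])
  i=1: ✓ (all of [1,2])
  i=2: ✗ (fails at j=3)
  i=3: ✗ (fails at j=3)
  i=4: ✗ (fails at j=5)
  i=5: ✗ (fails at j=5)
  i=6: ✓ (all of [6,7])
  i=7: ✓ (all of [7,8])
  i=8: ✓ (all of [8,9])
  i=9: ✓ (all of [9,10])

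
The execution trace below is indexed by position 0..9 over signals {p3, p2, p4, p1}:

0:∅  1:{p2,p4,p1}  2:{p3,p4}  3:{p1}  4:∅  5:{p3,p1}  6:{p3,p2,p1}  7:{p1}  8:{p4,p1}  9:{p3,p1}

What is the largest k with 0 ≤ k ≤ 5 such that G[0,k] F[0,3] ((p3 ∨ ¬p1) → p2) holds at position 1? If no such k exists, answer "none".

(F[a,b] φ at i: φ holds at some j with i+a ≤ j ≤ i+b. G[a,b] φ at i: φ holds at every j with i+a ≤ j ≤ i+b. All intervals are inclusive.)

5

F[0,3] ((p3 ∨ ¬p1) → p2) must hold from j=1 onward; find where it first fails.
  j=1: holds
  j=2: holds
  j=3: holds
  j=4: holds
  j=5: holds
  j=6: holds
Holds through j=6; largest k = 5.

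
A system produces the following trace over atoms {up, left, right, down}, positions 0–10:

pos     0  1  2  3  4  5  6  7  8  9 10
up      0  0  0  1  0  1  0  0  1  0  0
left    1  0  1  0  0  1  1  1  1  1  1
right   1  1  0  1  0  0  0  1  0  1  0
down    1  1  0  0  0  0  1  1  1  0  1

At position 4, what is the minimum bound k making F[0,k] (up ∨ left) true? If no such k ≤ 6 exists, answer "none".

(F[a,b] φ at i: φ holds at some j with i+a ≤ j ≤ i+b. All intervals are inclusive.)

1

Scan j = 4,5,… for (up ∨ left):
  j=4: fails
  j=5: holds
First hit at j=5, so smallest k = 5-4 = 1.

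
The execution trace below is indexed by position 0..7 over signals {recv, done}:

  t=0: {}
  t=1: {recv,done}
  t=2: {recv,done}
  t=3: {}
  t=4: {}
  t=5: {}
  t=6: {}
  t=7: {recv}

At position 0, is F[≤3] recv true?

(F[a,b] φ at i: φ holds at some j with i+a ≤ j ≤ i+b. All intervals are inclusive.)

Check recv at each j in [0,3]:
  j=0: false
  j=1: true
  j=2: true
  j=3: false
Found at j=1 → formula holds.

Holds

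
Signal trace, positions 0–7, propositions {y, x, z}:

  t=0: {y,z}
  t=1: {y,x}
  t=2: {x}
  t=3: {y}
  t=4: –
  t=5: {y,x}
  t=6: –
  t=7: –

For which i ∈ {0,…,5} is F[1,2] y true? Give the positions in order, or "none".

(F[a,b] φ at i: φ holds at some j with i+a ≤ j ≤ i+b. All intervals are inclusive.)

Evaluate at each i in [0,5]:
  i=0: ✓ (witness j=1)
  i=1: ✓ (witness j=3)
  i=2: ✓ (witness j=3)
  i=3: ✓ (witness j=5)
  i=4: ✓ (witness j=5)
  i=5: ✗ (none in [6,7])

0, 1, 2, 3, 4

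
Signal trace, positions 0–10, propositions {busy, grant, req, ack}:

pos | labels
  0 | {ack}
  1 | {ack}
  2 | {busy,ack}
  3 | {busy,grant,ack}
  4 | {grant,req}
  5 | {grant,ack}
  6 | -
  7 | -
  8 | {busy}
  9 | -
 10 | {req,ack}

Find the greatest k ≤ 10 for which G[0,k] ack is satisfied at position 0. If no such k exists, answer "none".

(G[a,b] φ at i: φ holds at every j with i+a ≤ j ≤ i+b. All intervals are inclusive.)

3

ack must hold from j=0 onward; find where it first fails.
  j=0: holds
  j=1: holds
  j=2: holds
  j=3: holds
  j=4: fails
Holds on [0,3], so largest k = 3.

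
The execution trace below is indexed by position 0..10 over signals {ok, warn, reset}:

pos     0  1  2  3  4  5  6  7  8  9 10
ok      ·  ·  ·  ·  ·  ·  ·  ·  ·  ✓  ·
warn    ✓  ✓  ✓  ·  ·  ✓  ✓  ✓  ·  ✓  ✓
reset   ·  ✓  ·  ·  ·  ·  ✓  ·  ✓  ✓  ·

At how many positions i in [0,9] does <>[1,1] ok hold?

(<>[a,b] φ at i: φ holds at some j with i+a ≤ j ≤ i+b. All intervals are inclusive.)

1

Evaluate at each i in [0,9]:
  i=0: ✗ (none in [1,1])
  i=1: ✗ (none in [2,2])
  i=2: ✗ (none in [3,3])
  i=3: ✗ (none in [4,4])
  i=4: ✗ (none in [5,5])
  i=5: ✗ (none in [6,6])
  i=6: ✗ (none in [7,7])
  i=7: ✗ (none in [8,8])
  i=8: ✓ (witness j=9)
  i=9: ✗ (none in [10,10])
Positions where it holds: {8} → 1.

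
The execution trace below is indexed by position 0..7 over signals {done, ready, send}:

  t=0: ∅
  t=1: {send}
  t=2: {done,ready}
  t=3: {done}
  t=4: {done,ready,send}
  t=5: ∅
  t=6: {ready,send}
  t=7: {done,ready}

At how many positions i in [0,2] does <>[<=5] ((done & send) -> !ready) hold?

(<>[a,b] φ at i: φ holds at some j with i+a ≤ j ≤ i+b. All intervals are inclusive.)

3

Evaluate at each i in [0,2]:
  i=0: ✓ (witness j=0)
  i=1: ✓ (witness j=1)
  i=2: ✓ (witness j=2)
Positions where it holds: {0, 1, 2} → 3.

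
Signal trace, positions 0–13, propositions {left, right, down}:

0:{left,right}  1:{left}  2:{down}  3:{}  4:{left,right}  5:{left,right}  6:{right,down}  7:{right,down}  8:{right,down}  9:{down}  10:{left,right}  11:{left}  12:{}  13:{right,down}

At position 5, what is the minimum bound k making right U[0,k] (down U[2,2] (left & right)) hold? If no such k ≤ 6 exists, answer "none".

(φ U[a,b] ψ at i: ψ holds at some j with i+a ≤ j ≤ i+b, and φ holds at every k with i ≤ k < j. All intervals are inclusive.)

Need earliest j ≥ 5 with (down U[2,2] (left & right)), and right at every k in [5,j-1].
  j=5: rhs fails.
  j=6: rhs fails.
  j=7: rhs fails.
  j=8: rhs holds; lhs holds on [5,7]. k = 3.

3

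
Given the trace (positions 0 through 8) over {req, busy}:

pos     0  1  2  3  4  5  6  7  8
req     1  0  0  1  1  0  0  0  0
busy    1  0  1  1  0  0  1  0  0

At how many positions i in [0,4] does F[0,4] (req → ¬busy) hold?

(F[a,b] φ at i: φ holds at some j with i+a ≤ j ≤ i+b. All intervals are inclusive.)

Evaluate at each i in [0,4]:
  i=0: ✓ (witness j=1)
  i=1: ✓ (witness j=1)
  i=2: ✓ (witness j=2)
  i=3: ✓ (witness j=4)
  i=4: ✓ (witness j=4)
Positions where it holds: {0, 1, 2, 3, 4} → 5.

5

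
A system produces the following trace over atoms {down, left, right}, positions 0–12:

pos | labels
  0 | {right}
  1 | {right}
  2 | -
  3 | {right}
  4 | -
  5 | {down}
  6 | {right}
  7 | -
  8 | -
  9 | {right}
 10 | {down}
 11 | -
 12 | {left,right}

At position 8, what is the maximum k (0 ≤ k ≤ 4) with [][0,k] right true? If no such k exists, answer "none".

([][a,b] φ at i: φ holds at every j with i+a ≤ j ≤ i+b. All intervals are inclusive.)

none

right must hold from j=8 onward; find where it first fails.
  j=8: fails → no k works.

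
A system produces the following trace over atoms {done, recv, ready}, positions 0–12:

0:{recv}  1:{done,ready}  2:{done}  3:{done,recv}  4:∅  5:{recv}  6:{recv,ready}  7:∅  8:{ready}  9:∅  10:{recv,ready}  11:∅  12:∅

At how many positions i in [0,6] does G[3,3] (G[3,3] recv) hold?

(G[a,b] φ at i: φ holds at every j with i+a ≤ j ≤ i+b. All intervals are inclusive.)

Evaluate at each i in [0,6]:
  i=0: ✓ (all of [3,3])
  i=1: ✗ (fails at j=4)
  i=2: ✗ (fails at j=5)
  i=3: ✗ (fails at j=6)
  i=4: ✓ (all of [7,7])
  i=5: ✗ (fails at j=8)
  i=6: ✗ (fails at j=9)
Positions where it holds: {0, 4} → 2.

2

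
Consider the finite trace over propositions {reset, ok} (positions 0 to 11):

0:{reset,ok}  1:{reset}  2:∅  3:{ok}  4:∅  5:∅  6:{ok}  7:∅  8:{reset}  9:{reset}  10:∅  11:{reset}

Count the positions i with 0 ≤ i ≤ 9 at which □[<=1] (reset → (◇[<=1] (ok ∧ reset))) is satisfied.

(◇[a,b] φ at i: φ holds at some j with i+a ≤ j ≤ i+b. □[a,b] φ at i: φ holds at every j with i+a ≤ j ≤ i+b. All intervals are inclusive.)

5

Evaluate at each i in [0,9]:
  i=0: ✗ (fails at j=1)
  i=1: ✗ (fails at j=1)
  i=2: ✓ (all of [2,3])
  i=3: ✓ (all of [3,4])
  i=4: ✓ (all of [4,5])
  i=5: ✓ (all of [5,6])
  i=6: ✓ (all of [6,7])
  i=7: ✗ (fails at j=8)
  i=8: ✗ (fails at j=8)
  i=9: ✗ (fails at j=9)
Positions where it holds: {2, 3, 4, 5, 6} → 5.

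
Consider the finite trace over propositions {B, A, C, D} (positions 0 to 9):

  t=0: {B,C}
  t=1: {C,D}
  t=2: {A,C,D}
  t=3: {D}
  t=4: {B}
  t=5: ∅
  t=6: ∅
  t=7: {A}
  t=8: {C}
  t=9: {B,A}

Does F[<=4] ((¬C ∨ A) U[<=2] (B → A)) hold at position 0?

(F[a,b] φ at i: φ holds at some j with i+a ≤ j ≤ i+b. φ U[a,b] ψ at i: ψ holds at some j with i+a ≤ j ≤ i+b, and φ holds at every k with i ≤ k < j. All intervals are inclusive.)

Yes

Check ((¬C ∨ A) U[<=2] (B → A)) at each j in [0,4]:
  j=0: fails
  j=1: holds
  j=2: holds
  j=3: holds
  j=4: holds
Found at j=1 → formula holds.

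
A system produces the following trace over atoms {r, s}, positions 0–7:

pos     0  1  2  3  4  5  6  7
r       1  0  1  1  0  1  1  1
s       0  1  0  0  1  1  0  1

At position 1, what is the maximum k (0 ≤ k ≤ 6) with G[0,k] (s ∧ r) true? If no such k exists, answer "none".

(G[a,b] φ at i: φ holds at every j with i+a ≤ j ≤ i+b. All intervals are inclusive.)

(s ∧ r) must hold from j=1 onward; find where it first fails.
  j=1: fails → no k works.

none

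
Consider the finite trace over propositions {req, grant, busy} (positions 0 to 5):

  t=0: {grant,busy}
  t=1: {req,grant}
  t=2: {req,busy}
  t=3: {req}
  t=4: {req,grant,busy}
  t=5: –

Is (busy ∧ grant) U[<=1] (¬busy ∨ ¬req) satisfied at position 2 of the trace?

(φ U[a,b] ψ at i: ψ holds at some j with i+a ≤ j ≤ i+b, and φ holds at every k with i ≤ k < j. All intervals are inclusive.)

Does not hold

Need some j in [2,3] with (¬busy ∨ ¬req), and (busy ∧ grant) at every k in [2,j-1].
  j=2: (¬busy ∨ ¬req) false.
  j=3: (¬busy ∨ ¬req) holds, but (busy ∧ grant) fails at k=2 → not this j.
No j in the window works → until fails.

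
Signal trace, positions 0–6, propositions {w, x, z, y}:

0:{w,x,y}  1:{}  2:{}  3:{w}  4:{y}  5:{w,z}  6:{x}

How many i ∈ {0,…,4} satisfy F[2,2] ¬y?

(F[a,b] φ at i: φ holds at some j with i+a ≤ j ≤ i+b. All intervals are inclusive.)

Evaluate at each i in [0,4]:
  i=0: ✓ (witness j=2)
  i=1: ✓ (witness j=3)
  i=2: ✗ (none in [4,4])
  i=3: ✓ (witness j=5)
  i=4: ✓ (witness j=6)
Positions where it holds: {0, 1, 3, 4} → 4.

4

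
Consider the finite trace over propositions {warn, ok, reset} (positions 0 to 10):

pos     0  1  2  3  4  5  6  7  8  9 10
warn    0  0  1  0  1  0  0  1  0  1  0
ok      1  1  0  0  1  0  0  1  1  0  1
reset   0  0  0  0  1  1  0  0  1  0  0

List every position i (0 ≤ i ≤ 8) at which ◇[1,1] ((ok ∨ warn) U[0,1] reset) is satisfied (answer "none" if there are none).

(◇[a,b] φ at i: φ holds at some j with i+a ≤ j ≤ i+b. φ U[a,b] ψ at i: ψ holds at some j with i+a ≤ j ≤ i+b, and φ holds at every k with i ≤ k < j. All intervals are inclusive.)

3, 4, 6, 7

Evaluate at each i in [0,8]:
  i=0: ✗ (none in [1,1])
  i=1: ✗ (none in [2,2])
  i=2: ✗ (none in [3,3])
  i=3: ✓ (witness j=4)
  i=4: ✓ (witness j=5)
  i=5: ✗ (none in [6,6])
  i=6: ✓ (witness j=7)
  i=7: ✓ (witness j=8)
  i=8: ✗ (none in [9,9])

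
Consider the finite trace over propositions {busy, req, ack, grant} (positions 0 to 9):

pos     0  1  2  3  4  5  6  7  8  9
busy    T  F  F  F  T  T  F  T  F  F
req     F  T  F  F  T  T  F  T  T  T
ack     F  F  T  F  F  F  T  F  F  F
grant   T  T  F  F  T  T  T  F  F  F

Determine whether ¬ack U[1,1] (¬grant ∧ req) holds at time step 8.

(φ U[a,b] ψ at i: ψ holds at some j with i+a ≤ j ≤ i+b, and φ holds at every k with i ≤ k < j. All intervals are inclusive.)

Holds

Need some j in [9,9] with (¬grant ∧ req), and ¬ack at every k in [8,j-1].
  j=9: (¬grant ∧ req) holds; ¬ack holds at every k in [8,8] → satisfied.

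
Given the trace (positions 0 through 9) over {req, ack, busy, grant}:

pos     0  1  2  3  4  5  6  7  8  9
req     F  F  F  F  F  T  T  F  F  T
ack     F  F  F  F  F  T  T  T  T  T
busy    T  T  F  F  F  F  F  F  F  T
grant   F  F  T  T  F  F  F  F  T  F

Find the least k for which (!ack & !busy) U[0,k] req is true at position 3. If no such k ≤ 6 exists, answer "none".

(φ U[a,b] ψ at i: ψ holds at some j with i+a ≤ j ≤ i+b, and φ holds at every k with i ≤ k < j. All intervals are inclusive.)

2

Need earliest j ≥ 3 with req, and (!ack & !busy) at every k in [3,j-1].
  j=3: rhs fails.
  j=4: rhs fails.
  j=5: rhs holds; lhs holds on [3,4]. k = 2.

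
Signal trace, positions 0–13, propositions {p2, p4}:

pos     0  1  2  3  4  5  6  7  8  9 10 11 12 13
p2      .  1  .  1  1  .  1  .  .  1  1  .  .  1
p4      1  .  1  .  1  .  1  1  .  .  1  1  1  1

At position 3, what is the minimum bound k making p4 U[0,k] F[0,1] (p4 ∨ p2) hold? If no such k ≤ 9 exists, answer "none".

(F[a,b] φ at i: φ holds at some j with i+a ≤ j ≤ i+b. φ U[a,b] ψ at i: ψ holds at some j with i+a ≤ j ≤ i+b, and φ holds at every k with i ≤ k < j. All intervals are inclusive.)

Need earliest j ≥ 3 with F[0,1] (p4 ∨ p2), and p4 at every k in [3,j-1].
  j=3: rhs holds (empty prefix). k = 0.

0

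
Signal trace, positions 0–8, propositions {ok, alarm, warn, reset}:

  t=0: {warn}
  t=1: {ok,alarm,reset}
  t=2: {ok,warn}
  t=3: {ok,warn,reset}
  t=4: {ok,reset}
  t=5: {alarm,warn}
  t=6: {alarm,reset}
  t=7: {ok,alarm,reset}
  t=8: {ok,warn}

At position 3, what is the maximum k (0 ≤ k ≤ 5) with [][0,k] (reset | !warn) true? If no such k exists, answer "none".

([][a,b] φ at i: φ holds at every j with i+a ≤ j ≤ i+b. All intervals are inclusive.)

(reset | !warn) must hold from j=3 onward; find where it first fails.
  j=3: holds
  j=4: holds
  j=5: fails
Holds on [3,4], so largest k = 1.

1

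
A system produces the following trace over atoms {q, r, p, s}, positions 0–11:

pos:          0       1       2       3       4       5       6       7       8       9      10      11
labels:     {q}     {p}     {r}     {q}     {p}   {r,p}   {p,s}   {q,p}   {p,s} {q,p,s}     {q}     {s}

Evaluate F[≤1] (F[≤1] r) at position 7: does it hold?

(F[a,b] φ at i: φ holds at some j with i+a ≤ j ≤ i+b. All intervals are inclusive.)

Check F[≤1] r at each j in [7,8]:
  j=7: fails (none in [7,8])
  j=8: fails (none in [8,9])
No position in the window satisfies it → formula fails.

No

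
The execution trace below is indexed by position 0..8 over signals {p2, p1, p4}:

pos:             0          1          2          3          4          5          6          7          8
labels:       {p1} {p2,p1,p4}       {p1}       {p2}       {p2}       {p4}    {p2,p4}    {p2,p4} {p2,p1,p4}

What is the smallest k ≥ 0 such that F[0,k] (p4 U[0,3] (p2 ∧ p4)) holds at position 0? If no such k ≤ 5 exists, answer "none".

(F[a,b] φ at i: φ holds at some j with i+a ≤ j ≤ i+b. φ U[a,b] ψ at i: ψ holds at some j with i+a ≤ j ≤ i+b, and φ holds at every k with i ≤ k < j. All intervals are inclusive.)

Scan j = 0,1,… for (p4 U[0,3] (p2 ∧ p4)):
  j=0: fails
  j=1: holds
First hit at j=1, so smallest k = 1-0 = 1.

1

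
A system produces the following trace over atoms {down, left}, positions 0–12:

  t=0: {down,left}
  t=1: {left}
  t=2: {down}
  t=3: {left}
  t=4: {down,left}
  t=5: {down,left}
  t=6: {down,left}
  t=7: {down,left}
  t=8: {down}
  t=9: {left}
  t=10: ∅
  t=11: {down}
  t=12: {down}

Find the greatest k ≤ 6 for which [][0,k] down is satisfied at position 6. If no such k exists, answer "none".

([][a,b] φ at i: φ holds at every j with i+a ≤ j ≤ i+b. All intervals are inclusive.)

down must hold from j=6 onward; find where it first fails.
  j=6: holds
  j=7: holds
  j=8: holds
  j=9: fails
Holds on [6,8], so largest k = 2.

2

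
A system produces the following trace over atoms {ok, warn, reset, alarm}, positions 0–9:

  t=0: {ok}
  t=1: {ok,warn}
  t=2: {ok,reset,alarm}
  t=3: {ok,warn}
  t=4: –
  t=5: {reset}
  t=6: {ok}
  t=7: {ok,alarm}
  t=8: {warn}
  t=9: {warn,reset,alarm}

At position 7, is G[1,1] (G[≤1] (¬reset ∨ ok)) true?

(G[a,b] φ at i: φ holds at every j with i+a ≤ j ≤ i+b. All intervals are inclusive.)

False

Check G[≤1] (¬reset ∨ ok) at every j in [8,8]:
  j=8: fails at 9
Fails at j=8 → formula fails.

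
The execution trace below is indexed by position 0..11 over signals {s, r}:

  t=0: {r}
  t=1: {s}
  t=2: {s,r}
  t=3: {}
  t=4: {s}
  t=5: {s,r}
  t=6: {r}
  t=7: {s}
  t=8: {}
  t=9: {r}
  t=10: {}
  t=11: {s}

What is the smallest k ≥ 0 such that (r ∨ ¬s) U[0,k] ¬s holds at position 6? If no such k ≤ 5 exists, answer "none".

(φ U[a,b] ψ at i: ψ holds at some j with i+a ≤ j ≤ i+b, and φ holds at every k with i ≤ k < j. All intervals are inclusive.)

0

Need earliest j ≥ 6 with ¬s, and (r ∨ ¬s) at every k in [6,j-1].
  j=6: rhs holds (empty prefix). k = 0.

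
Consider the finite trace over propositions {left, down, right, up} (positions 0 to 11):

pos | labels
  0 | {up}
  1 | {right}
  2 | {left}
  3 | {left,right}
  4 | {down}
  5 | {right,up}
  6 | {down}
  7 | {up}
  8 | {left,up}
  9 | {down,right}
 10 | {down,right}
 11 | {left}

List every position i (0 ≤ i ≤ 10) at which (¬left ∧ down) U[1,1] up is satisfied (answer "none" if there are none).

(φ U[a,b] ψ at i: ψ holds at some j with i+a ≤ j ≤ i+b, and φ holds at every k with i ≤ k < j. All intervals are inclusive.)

Evaluate at each i in [0,10]:
  i=0: ✗ (no rhs in [1,1])
  i=1: ✗ (no rhs in [2,2])
  i=2: ✗ (no rhs in [3,3])
  i=3: ✗ (no rhs in [4,4])
  i=4: ✓ (rhs at j=5; lhs holds on [4,4])
  i=5: ✗ (no rhs in [6,6])
  i=6: ✓ (rhs at j=7; lhs holds on [6,6])
  i=7: ✗ (lhs fails at k=7 before rhs at j=8)
  i=8: ✗ (no rhs in [9,9])
  i=9: ✗ (no rhs in [10,10])
  i=10: ✗ (no rhs in [11,11])

4, 6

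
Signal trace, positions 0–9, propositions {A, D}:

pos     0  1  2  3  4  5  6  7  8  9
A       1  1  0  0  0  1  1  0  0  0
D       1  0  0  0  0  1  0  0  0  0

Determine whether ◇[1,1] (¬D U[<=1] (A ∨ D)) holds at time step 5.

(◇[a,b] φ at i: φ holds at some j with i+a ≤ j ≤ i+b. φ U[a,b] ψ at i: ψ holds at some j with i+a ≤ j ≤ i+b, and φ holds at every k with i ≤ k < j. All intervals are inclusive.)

Holds

Check (¬D U[<=1] (A ∨ D)) at each j in [6,6]:
  j=6: holds
Found at j=6 → formula holds.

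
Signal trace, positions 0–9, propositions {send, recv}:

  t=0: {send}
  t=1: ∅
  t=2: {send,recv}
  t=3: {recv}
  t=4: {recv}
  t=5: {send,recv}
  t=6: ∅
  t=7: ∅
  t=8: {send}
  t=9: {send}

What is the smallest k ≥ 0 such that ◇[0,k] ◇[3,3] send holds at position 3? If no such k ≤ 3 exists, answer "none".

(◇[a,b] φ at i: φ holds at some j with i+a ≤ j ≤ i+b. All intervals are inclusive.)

Scan j = 3,4,… for ◇[3,3] send:
  j=3: fails
  j=4: fails
  j=5: holds
First hit at j=5, so smallest k = 5-3 = 2.

2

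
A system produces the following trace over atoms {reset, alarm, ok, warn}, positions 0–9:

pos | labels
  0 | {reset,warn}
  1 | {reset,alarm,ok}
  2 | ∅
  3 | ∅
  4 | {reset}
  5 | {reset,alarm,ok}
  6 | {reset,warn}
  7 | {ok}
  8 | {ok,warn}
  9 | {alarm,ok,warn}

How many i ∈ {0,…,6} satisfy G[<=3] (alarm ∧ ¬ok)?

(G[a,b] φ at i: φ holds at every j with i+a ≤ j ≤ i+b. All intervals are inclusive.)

0

Evaluate at each i in [0,6]:
  i=0: ✗ (fails at j=0)
  i=1: ✗ (fails at j=1)
  i=2: ✗ (fails at j=2)
  i=3: ✗ (fails at j=3)
  i=4: ✗ (fails at j=4)
  i=5: ✗ (fails at j=5)
  i=6: ✗ (fails at j=6)
Positions where it holds: {} → 0.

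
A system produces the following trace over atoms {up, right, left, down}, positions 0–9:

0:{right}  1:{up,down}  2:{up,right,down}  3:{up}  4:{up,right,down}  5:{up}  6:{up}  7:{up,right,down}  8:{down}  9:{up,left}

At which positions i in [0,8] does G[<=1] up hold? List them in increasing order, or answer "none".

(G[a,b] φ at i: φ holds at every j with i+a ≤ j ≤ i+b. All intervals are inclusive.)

1, 2, 3, 4, 5, 6

Evaluate at each i in [0,8]:
  i=0: ✗ (fails at j=0)
  i=1: ✓ (all of [1,2])
  i=2: ✓ (all of [2,3])
  i=3: ✓ (all of [3,4])
  i=4: ✓ (all of [4,5])
  i=5: ✓ (all of [5,6])
  i=6: ✓ (all of [6,7])
  i=7: ✗ (fails at j=8)
  i=8: ✗ (fails at j=8)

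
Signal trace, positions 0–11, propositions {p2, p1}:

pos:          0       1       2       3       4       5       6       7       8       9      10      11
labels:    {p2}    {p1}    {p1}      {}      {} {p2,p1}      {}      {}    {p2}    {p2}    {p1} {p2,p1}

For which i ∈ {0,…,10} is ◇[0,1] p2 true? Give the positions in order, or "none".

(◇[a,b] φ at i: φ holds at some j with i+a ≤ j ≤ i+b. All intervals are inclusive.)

Evaluate at each i in [0,10]:
  i=0: ✓ (witness j=0)
  i=1: ✗ (none in [1,2])
  i=2: ✗ (none in [2,3])
  i=3: ✗ (none in [3,4])
  i=4: ✓ (witness j=5)
  i=5: ✓ (witness j=5)
  i=6: ✗ (none in [6,7])
  i=7: ✓ (witness j=8)
  i=8: ✓ (witness j=8)
  i=9: ✓ (witness j=9)
  i=10: ✓ (witness j=11)

0, 4, 5, 7, 8, 9, 10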